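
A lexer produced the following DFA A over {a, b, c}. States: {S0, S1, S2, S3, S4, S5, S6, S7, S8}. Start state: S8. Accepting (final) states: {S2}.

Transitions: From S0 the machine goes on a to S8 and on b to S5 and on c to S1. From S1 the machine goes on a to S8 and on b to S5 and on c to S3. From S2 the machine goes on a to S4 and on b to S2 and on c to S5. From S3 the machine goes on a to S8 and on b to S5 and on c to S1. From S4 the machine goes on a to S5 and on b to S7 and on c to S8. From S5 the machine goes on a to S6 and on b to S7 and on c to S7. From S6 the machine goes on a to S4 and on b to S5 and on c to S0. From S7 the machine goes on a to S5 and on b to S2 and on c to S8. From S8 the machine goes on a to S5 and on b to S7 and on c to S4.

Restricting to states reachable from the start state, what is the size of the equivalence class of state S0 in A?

4

All states are reachable from the start state.
Initial partition by acceptance: {S2} | {S0,S1,S3,S4,S5,S6,S7,S8}.
Refine {S0,S1,S3,S4,S5,S6,S7,S8} on symbol b: members go to different blocks, giving {S0,S1,S3,S4,S5,S6,S8} and {S7}.
Refine {S0,S1,S3,S4,S5,S6,S8} on symbol b: members go to different blocks, giving {S0,S1,S3,S6} and {S4,S5,S8}.
Refine {S4,S5,S8} on symbol a: members go to different blocks, giving {S4,S8} and {S5}.
The partition is now stable with 5 blocks: {S2} | {S0,S1,S3,S6} | {S7} | {S4,S8} | {S5}.
The equivalence class containing S0 is {S0,S1,S3,S6}, of size 4.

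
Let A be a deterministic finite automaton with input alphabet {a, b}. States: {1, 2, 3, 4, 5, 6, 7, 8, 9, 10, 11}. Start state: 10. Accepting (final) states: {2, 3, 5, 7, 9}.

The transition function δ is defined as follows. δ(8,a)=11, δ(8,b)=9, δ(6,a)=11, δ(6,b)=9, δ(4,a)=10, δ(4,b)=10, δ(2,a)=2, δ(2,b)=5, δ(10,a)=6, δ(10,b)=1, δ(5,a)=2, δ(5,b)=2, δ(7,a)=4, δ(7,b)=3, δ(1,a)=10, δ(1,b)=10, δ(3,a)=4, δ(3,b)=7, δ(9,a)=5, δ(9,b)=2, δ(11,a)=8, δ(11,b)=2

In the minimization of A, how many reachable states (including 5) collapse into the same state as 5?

Reachable states from the start: {1,2,5,6,8,9,10,11}. Unreachable: {3,4,7} — drop them.
Initial partition by acceptance: {2,5,9} | {1,6,8,10,11}.
Refine {1,6,8,10,11} on symbol b: members go to different blocks, giving {6,8,11} and {1,10}.
Split {1,10} by δ(·,a) → {1} and {10}.
Stable partition: {2,5,9} | {6,8,11} | {1} | {10} — 4 equivalence classes.
The equivalence class containing 5 is {2,5,9}, of size 3.

3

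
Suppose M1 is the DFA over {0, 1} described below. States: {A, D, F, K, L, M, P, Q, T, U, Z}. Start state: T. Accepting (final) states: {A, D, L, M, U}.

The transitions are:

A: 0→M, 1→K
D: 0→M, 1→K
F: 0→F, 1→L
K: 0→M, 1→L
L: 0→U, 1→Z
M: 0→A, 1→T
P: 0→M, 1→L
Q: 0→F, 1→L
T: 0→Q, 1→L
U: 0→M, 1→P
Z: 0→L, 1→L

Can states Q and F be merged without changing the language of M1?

States {D} cannot be reached from the start state, so discard them.
Start with accepting vs non-accepting: {A,L,M,U} | {F,K,P,Q,T,Z}.
Refine {F,K,P,Q,T,Z} on symbol 0: members go to different blocks, giving {K,P,Z} and {F,Q,T}.
Refine {A,L,M,U} on symbol 1: members go to different blocks, giving {A,L,U} and {M}.
Refine {A,L,U} on symbol 0: members go to different blocks, giving {A,U} and {L}.
Refine {K,P,Z} on symbol 0: members go to different blocks, giving {K,P} and {Z}.
No further refinement is possible. Final partition (6 blocks): {A,U} | {K,P} | {F,Q,T} | {M} | {L} | {Z}.
Q and F lie in the same block of the stable partition, so they are equivalent — no string distinguishes them.

Yes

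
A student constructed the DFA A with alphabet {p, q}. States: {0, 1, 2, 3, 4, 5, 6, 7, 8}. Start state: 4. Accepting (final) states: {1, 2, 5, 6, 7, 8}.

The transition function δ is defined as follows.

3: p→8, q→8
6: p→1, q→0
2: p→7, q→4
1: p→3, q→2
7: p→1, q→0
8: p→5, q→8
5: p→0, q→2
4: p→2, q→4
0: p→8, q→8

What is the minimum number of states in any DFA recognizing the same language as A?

6

First remove the unreachable states {6}; 8 states remain.
Start with accepting vs non-accepting: {1,2,5,7,8} | {0,3,4}.
On input p, block {1,2,5,7,8} splits into {2,7,8} and {1,5}.
Split {2,7,8} by δ(·,p) → {7,8} and {2}.
Split {7,8} by δ(·,q) → {7} and {8}.
Split {0,3,4} by δ(·,p) → {0,3} and {4}.
No further refinement is possible. Final partition (6 blocks): {7} | {0,3} | {1,5} | {2} | {8} | {4}.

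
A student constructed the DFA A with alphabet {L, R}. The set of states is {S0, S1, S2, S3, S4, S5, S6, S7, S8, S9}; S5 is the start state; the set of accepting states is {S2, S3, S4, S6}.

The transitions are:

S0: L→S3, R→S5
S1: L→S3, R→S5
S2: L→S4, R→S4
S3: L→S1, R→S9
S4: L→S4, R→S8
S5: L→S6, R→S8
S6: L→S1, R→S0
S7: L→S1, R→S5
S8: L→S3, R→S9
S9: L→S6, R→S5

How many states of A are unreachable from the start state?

BFS from S5 reaches {S0, S1, S3, S5, S6, S8, S9}; the 3 state(s) S2, S4, S7 are never visited.

3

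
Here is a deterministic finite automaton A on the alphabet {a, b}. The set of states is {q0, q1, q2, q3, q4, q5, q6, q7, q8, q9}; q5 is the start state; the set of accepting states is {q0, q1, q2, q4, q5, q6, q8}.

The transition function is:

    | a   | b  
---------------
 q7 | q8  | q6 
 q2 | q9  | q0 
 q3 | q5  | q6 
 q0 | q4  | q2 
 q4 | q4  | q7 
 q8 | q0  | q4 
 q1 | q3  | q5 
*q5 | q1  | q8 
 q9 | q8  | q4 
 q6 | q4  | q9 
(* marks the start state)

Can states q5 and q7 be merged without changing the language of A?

No

All states are reachable from the start state.
Start with accepting vs non-accepting: {q0,q1,q2,q4,q5,q6,q8} | {q3,q7,q9}.
On input a, block {q0,q1,q2,q4,q5,q6,q8} splits into {q0,q4,q5,q6,q8} and {q1,q2}.
Refine {q0,q4,q5,q6,q8} on symbol a: members go to different blocks, giving {q0,q4,q6,q8} and {q5}.
Split {q0,q4,q6,q8} by δ(·,b) → {q4,q6} and {q0} and {q8}.
Split {q3,q7,q9} by δ(·,a) → {q7,q9} and {q3}.
On input a, block {q1,q2} splits into {q1} and {q2}.
The partition is now stable with 8 blocks: {q4,q6} | {q7,q9} | {q1} | {q5} | {q0} | {q8} | {q3} | {q2}.
q5 and q7 end up in different blocks, so they are distinguishable. For instance, the string 'ε' is accepted from only q5.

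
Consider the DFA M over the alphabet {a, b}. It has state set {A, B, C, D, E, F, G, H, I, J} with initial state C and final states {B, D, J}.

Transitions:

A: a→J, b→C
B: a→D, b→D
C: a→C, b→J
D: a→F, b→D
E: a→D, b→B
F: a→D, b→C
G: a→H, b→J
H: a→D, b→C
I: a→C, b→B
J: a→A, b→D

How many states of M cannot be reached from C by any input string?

Starting at C and following transitions, the reachable set is {A, C, D, F, J}. That leaves B, E, G, H, I unreachable — 5 in total.

5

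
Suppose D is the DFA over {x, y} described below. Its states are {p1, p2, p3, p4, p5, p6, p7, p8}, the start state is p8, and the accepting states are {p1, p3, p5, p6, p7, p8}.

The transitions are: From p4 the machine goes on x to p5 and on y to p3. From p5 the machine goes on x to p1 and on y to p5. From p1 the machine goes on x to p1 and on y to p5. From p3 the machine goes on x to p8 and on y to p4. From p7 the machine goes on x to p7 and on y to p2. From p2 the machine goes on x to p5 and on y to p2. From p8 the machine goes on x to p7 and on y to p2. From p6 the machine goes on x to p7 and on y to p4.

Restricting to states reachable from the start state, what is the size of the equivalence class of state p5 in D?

2

States {p3,p4,p6} cannot be reached from the start state, so discard them.
P0 = {p1,p5,p7,p8} | {p2}.
Split {p1,p5,p7,p8} by δ(·,y) → {p1,p5} and {p7,p8}.
No further refinement is possible. Final partition (3 blocks): {p1,p5} | {p2} | {p7,p8}.
The equivalence class containing p5 is {p1,p5}, of size 2.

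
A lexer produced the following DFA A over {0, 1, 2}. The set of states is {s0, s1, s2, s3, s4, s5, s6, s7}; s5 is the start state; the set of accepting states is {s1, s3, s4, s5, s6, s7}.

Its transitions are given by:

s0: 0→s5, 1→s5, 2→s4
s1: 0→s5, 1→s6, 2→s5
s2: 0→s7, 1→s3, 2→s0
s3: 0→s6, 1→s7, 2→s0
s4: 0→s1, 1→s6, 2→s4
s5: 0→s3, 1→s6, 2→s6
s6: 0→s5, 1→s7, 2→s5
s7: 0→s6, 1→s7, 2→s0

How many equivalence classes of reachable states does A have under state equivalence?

First remove the unreachable states {s2}; 7 states remain.
Initial partition by acceptance: {s1,s3,s4,s5,s6,s7} | {s0}.
On input 2, block {s1,s3,s4,s5,s6,s7} splits into {s1,s4,s5,s6} and {s3,s7}.
Split {s1,s4,s5,s6} by δ(·,0) → {s1,s4,s6} and {s5}.
Refine {s1,s4,s6} on symbol 0: members go to different blocks, giving {s1,s6} and {s4}.
Split {s1,s6} by δ(·,1) → {s1} and {s6}.
The partition is now stable with 6 blocks: {s1} | {s0} | {s3,s7} | {s5} | {s4} | {s6}.

6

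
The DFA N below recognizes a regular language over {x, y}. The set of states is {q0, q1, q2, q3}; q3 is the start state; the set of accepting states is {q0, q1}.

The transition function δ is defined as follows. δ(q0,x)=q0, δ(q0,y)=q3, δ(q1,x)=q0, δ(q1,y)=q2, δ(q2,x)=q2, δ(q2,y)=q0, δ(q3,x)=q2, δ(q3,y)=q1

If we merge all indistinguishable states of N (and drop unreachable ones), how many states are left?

2

Start with accepting vs non-accepting: {q0,q1} | {q2,q3}.
Stable partition: {q0,q1} | {q2,q3} — 2 equivalence classes.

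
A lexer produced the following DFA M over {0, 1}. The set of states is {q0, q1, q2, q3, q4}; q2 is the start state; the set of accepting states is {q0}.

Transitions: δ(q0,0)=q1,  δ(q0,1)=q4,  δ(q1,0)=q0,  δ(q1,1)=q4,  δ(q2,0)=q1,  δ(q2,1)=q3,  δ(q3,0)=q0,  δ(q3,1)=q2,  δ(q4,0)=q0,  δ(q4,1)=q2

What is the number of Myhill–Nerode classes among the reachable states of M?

4

All states are reachable from the start state.
P0 = {q0} | {q1,q2,q3,q4}.
Refine {q1,q2,q3,q4} on symbol 0: members go to different blocks, giving {q1,q3,q4} and {q2}.
Refine {q1,q3,q4} on symbol 1: members go to different blocks, giving {q3,q4} and {q1}.
The partition is now stable with 4 blocks: {q0} | {q3,q4} | {q2} | {q1}.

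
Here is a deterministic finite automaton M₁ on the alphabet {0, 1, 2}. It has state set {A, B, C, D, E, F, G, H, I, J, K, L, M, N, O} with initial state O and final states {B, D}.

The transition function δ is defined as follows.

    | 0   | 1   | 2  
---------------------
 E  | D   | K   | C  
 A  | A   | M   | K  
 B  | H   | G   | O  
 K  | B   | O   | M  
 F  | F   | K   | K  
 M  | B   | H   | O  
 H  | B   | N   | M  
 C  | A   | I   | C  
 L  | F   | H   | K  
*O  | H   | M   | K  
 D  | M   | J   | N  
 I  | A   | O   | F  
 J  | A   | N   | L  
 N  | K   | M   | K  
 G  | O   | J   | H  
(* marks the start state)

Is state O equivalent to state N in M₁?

Yes

States {C,D,E,I} cannot be reached from the start state, so discard them.
Initial partition by acceptance: {B} | {A,F,G,H,J,K,L,M,N,O}.
Refine {A,F,G,H,J,K,L,M,N,O} on symbol 0: members go to different blocks, giving {A,F,G,J,L,N,O} and {H,K,M}.
On input 0, block {A,F,G,J,L,N,O} splits into {A,F,G,J,L} and {N,O}.
Refine {A,F,G,J,L} on symbol 0: members go to different blocks, giving {A,F,J,L} and {G}.
On input 1, block {A,F,J,L} splits into {A,F,L} and {J}.
On input 1, block {H,K,M} splits into {H,K} and {M}.
Split {A,F,L} by δ(·,1) → {F,L} and {A}.
No further refinement is possible. Final partition (8 blocks): {B} | {F,L} | {H,K} | {N,O} | {G} | {J} | {M} | {A}.
O and N lie in the same block of the stable partition, so they are equivalent — no string distinguishes them.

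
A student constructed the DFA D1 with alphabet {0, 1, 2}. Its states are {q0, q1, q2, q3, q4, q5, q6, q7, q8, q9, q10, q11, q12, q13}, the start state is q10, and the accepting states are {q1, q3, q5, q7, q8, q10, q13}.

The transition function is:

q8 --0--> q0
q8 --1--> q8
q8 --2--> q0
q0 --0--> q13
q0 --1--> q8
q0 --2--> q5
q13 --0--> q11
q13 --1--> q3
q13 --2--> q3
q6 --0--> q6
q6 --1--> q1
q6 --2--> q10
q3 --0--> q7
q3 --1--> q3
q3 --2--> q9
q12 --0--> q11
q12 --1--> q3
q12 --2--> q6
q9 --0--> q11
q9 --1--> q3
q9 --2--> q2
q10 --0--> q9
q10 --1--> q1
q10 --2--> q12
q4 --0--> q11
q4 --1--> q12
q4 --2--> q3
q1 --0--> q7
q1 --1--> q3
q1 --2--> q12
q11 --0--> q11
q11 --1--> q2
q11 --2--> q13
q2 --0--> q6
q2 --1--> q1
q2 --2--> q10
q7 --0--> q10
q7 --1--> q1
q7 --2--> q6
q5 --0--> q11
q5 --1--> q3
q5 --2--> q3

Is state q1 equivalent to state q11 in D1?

First remove the unreachable states {q0,q4,q5,q8}; 10 states remain.
Start with accepting vs non-accepting: {q1,q3,q7,q10,q13} | {q2,q6,q9,q11,q12}.
On input 0, block {q1,q3,q7,q10,q13} splits into {q1,q3,q7} and {q10,q13}.
Split {q1,q3,q7} by δ(·,0) → {q1,q3} and {q7}.
Refine {q2,q6,q9,q11,q12} on symbol 1: members go to different blocks, giving {q2,q6,q9,q12} and {q11}.
On input 0, block {q2,q6,q9,q12} splits into {q2,q6} and {q9,q12}.
On input 0, block {q10,q13} splits into {q10} and {q13}.
Stable partition: {q1,q3} | {q2,q6} | {q10} | {q7} | {q11} | {q9,q12} | {q13} — 7 equivalence classes.
q1 and q11 end up in different blocks, so they are distinguishable. For instance, the string 'ε' is accepted from only q1.

No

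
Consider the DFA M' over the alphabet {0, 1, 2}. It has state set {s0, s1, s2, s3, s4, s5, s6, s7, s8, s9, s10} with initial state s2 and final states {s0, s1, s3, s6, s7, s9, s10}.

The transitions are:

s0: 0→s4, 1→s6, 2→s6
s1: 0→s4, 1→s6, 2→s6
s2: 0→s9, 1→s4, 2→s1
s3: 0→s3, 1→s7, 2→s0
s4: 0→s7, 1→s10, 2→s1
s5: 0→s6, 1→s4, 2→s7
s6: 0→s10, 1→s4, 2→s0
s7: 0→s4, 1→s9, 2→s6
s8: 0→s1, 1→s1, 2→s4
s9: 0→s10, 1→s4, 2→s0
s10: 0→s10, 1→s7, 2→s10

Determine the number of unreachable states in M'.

3

BFS from s2 reaches {s0, s1, s2, s4, s6, s7, s9, s10}; the 3 state(s) s3, s5, s8 are never visited.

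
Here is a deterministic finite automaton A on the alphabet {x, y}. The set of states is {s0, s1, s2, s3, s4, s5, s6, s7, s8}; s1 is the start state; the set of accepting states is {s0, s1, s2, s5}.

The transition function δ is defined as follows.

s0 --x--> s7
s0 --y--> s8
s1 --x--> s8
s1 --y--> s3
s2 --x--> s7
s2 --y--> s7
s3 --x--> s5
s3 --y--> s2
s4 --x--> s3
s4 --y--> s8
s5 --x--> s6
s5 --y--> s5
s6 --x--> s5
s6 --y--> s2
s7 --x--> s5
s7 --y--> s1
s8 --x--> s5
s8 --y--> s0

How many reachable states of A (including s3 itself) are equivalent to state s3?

4

Reachable states from the start: {s0,s1,s2,s3,s5,s6,s7,s8}. Unreachable: {s4} — drop them.
P0 = {s0,s1,s2,s5} | {s3,s6,s7,s8}.
Refine {s0,s1,s2,s5} on symbol y: members go to different blocks, giving {s0,s1,s2} and {s5}.
No further refinement is possible. Final partition (3 blocks): {s0,s1,s2} | {s3,s6,s7,s8} | {s5}.
State s3 belongs to the block {s3,s6,s7,s8}, which has 4 states.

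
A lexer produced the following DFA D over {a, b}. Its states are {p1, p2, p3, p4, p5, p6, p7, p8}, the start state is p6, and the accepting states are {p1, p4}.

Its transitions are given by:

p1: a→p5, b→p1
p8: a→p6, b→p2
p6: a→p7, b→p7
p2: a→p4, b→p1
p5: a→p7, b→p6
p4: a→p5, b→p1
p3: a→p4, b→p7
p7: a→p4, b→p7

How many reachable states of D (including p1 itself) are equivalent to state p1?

Reachable states from the start: {p1,p4,p5,p6,p7}. Unreachable: {p2,p3,p8} — drop them.
P0 = {p1,p4} | {p5,p6,p7}.
Split {p5,p6,p7} by δ(·,a) → {p5,p6} and {p7}.
On input b, block {p5,p6} splits into {p5} and {p6}.
Stable partition: {p1,p4} | {p5} | {p7} | {p6} — 4 equivalence classes.
State p1 belongs to the block {p1,p4}, which has 2 states.

2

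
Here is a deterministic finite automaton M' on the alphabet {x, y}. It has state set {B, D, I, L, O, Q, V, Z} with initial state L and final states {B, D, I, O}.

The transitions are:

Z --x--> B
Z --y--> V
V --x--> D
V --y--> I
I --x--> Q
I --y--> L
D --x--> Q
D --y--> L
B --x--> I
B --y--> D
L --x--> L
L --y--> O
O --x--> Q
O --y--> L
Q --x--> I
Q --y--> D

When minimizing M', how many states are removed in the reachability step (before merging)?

3

BFS from L reaches {D, I, L, O, Q}; the 3 state(s) B, V, Z are never visited.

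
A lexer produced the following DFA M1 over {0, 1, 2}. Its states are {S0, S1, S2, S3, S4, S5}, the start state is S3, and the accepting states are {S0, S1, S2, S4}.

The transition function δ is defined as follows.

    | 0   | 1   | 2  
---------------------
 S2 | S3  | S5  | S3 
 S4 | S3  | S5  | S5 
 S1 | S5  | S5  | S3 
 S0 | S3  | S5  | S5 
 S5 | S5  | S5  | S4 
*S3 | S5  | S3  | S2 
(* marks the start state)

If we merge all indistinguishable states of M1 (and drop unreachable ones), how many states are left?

First remove the unreachable states {S0,S1}; 4 states remain.
Initial partition by acceptance: {S2,S4} | {S3,S5}.
Stable partition: {S2,S4} | {S3,S5} — 2 equivalence classes.

2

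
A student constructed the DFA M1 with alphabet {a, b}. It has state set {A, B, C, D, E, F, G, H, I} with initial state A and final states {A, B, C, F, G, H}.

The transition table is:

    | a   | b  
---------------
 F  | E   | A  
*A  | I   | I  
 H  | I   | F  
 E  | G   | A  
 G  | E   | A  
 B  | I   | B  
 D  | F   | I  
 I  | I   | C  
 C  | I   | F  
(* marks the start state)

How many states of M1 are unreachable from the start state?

No path from A leads to B, D, H; the other 6 states are all reachable.

3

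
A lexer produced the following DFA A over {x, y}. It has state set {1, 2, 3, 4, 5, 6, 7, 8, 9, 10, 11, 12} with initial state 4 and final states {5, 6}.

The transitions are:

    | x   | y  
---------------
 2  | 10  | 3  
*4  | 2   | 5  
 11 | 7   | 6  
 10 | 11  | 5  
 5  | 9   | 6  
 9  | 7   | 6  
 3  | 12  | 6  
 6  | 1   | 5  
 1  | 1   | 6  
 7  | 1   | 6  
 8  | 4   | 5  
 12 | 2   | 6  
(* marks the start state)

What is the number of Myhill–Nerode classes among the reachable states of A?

5

Reachable states from the start: {1,2,3,4,5,6,7,9,10,11,12}. Unreachable: {8} — drop them.
Initial partition by acceptance: {5,6} | {1,2,3,4,7,9,10,11,12}.
On input y, block {1,2,3,4,7,9,10,11,12} splits into {1,3,4,7,9,10,11,12} and {2}.
On input x, block {1,3,4,7,9,10,11,12} splits into {1,3,7,9,10,11} and {4,12}.
Refine {1,3,7,9,10,11} on symbol x: members go to different blocks, giving {1,7,9,10,11} and {3}.
Stable partition: {5,6} | {1,7,9,10,11} | {2} | {4,12} | {3} — 5 equivalence classes.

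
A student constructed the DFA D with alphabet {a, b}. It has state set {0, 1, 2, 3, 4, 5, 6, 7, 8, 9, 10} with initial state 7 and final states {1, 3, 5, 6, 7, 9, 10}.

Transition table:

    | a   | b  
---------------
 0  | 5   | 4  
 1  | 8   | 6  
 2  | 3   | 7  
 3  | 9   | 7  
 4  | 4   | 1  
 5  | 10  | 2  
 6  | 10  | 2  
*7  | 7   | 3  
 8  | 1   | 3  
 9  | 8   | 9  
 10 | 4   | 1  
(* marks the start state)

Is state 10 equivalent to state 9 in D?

Reachable states from the start: {1,2,3,4,6,7,8,9,10}. Unreachable: {0,5} — drop them.
P0 = {1,3,6,7,9,10} | {2,4,8}.
Split {1,3,6,7,9,10} by δ(·,a) → {1,9,10} and {3,6,7}.
Split {1,9,10} by δ(·,b) → {9,10} and {1}.
Refine {9,10} on symbol b: members go to different blocks, giving {9} and {10}.
On input a, block {2,4,8} splits into {2} and {4} and {8}.
Refine {3,6,7} on symbol a: members go to different blocks, giving {3} and {6} and {7}.
No further refinement is possible. Final partition (9 blocks): {9} | {2} | {3} | {1} | {10} | {4} | {8} | {6} | {7}.
10 and 9 end up in different blocks, so they are distinguishable. For instance, the string 'aa' is accepted from only 9.

No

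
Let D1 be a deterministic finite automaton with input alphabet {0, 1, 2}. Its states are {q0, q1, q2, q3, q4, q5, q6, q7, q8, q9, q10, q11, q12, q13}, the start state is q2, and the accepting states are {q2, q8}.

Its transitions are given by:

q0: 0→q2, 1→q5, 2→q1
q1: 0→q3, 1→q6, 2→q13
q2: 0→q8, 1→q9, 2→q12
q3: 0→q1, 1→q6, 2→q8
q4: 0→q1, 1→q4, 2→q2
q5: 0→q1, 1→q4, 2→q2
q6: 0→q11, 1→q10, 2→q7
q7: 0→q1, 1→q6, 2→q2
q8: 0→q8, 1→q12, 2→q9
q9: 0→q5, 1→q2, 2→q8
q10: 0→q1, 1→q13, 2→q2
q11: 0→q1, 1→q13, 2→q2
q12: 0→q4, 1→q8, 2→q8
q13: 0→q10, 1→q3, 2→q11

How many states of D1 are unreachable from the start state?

1

No path from q2 leads to q0; the other 13 states are all reachable.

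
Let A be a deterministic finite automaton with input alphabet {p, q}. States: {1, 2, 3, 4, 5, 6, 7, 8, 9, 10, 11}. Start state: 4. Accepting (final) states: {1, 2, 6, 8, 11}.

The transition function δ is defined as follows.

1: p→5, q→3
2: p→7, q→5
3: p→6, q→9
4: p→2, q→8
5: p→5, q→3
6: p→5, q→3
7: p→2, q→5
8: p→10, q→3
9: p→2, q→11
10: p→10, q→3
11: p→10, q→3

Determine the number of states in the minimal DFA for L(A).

States {1} cannot be reached from the start state, so discard them.
Initial partition by acceptance: {2,6,8,11} | {3,4,5,7,9,10}.
Split {3,4,5,7,9,10} by δ(·,p) → {3,4,7,9} and {5,10}.
On input p, block {2,6,8,11} splits into {6,8,11} and {2}.
On input p, block {3,4,7,9} splits into {4,7,9} and {3}.
Split {4,7,9} by δ(·,q) → {4,9} and {7}.
Stable partition: {6,8,11} | {4,9} | {5,10} | {2} | {3} | {7} — 6 equivalence classes.

6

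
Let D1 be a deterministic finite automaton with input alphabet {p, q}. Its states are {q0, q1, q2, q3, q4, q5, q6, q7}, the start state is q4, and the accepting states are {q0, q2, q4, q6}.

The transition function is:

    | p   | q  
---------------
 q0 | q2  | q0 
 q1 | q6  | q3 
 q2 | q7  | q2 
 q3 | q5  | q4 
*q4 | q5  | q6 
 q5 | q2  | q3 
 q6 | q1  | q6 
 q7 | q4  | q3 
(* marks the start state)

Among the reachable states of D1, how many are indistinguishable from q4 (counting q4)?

3

Reachable states from the start: {q1,q2,q3,q4,q5,q6,q7}. Unreachable: {q0} — drop them.
P0 = {q2,q4,q6} | {q1,q3,q5,q7}.
Refine {q1,q3,q5,q7} on symbol p: members go to different blocks, giving {q1,q5,q7} and {q3}.
The partition is now stable with 3 blocks: {q2,q4,q6} | {q1,q5,q7} | {q3}.
The equivalence class containing q4 is {q2,q4,q6}, of size 3.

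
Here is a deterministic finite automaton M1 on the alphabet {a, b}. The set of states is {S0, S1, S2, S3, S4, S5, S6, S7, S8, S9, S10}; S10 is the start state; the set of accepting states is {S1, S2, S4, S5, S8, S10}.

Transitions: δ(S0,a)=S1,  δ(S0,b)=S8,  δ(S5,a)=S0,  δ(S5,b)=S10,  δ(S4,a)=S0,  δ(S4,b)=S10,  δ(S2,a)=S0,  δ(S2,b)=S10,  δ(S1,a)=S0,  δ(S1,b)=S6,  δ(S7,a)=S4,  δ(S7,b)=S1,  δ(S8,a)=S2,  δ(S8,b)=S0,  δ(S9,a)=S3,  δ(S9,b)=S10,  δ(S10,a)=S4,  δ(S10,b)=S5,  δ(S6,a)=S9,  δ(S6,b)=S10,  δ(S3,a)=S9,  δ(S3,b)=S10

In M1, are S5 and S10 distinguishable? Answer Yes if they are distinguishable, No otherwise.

Yes

First remove the unreachable states {S7}; 10 states remain.
Start with accepting vs non-accepting: {S1,S2,S4,S5,S8,S10} | {S0,S3,S6,S9}.
On input a, block {S1,S2,S4,S5,S8,S10} splits into {S1,S2,S4,S5} and {S8,S10}.
On input b, block {S1,S2,S4,S5} splits into {S2,S4,S5} and {S1}.
Split {S0,S3,S6,S9} by δ(·,a) → {S3,S6,S9} and {S0}.
On input b, block {S8,S10} splits into {S8} and {S10}.
The partition is now stable with 6 blocks: {S2,S4,S5} | {S3,S6,S9} | {S8} | {S1} | {S0} | {S10}.
S5 and S10 end up in different blocks, so they are distinguishable. For instance, the string 'a' is accepted from only S10.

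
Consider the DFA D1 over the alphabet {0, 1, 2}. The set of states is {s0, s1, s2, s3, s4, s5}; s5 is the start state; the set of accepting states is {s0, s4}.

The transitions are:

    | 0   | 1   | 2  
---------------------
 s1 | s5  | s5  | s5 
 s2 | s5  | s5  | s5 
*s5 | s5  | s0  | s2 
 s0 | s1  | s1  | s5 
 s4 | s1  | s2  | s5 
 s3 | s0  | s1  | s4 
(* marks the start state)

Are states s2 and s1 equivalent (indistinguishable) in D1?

Reachable states from the start: {s0,s1,s2,s5}. Unreachable: {s3,s4} — drop them.
P0 = {s0} | {s1,s2,s5}.
Refine {s1,s2,s5} on symbol 1: members go to different blocks, giving {s1,s2} and {s5}.
No further refinement is possible. Final partition (3 blocks): {s0} | {s1,s2} | {s5}.
s2 and s1 lie in the same block of the stable partition, so they are equivalent — no string distinguishes them.

Yes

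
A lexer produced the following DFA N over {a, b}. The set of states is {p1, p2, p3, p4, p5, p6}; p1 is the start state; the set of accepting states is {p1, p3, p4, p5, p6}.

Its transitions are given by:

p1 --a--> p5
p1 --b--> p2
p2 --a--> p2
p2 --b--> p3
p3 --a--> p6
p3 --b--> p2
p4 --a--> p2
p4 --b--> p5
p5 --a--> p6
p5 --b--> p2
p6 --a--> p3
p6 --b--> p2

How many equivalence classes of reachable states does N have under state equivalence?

2

Reachable states from the start: {p1,p2,p3,p5,p6}. Unreachable: {p4} — drop them.
Initial partition by acceptance: {p1,p3,p5,p6} | {p2}.
The partition is now stable with 2 blocks: {p1,p3,p5,p6} | {p2}.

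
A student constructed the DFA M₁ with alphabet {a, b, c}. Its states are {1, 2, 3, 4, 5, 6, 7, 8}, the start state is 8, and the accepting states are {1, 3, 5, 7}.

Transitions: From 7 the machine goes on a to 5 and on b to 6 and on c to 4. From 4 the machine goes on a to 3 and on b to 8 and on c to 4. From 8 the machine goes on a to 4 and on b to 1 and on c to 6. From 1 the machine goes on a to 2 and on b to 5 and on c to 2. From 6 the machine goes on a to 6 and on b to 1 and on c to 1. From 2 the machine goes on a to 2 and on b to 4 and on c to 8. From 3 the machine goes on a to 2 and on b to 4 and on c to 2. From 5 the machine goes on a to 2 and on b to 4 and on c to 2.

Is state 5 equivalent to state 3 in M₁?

Reachable states from the start: {1,2,3,4,5,6,8}. Unreachable: {7} — drop them.
P0 = {1,3,5} | {2,4,6,8}.
Refine {1,3,5} on symbol b: members go to different blocks, giving {3,5} and {1}.
Refine {2,4,6,8} on symbol a: members go to different blocks, giving {2,6,8} and {4}.
Refine {2,6,8} on symbol a: members go to different blocks, giving {2,6} and {8}.
Refine {2,6} on symbol b: members go to different blocks, giving {2} and {6}.
The partition is now stable with 6 blocks: {3,5} | {2} | {1} | {4} | {8} | {6}.
5 and 3 lie in the same block of the stable partition, so they are equivalent — no string distinguishes them.

Yes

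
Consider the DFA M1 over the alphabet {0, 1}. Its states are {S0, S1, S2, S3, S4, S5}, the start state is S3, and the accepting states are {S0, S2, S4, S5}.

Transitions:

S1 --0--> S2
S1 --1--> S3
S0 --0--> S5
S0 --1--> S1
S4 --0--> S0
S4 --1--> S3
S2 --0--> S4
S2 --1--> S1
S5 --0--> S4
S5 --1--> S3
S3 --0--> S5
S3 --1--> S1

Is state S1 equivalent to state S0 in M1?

All states are reachable from the start state.
Initial partition by acceptance: {S0,S2,S4,S5} | {S1,S3}.
The partition is now stable with 2 blocks: {S0,S2,S4,S5} | {S1,S3}.
S1 and S0 end up in different blocks, so they are distinguishable. For instance, the string 'ε' is accepted from only S0.

No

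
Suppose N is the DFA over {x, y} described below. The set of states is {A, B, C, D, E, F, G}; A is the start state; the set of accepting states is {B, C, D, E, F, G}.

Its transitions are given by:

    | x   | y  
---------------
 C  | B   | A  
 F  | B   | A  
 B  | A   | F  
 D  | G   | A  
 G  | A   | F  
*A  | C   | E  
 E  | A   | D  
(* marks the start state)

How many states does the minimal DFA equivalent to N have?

3

Start with accepting vs non-accepting: {B,C,D,E,F,G} | {A}.
Refine {B,C,D,E,F,G} on symbol x: members go to different blocks, giving {B,E,G} and {C,D,F}.
No further refinement is possible. Final partition (3 blocks): {B,E,G} | {A} | {C,D,F}.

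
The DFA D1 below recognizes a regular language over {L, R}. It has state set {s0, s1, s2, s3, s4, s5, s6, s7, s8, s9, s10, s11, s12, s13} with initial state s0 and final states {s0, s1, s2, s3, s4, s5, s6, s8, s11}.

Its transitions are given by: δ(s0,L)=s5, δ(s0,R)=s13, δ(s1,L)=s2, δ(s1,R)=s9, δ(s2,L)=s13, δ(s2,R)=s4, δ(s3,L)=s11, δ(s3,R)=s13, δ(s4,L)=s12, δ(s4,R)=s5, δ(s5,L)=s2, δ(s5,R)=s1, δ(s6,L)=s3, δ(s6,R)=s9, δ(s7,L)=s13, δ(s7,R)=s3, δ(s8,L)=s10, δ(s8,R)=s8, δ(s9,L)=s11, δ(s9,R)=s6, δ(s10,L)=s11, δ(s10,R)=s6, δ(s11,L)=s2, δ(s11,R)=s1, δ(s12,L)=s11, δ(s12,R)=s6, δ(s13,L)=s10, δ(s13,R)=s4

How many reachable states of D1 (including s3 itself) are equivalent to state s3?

2

Reachable states from the start: {s0,s1,s2,s3,s4,s5,s6,s9,s10,s11,s12,s13}. Unreachable: {s7,s8} — drop them.
Start with accepting vs non-accepting: {s0,s1,s2,s3,s4,s5,s6,s11} | {s9,s10,s12,s13}.
Refine {s0,s1,s2,s3,s4,s5,s6,s11} on symbol L: members go to different blocks, giving {s0,s1,s3,s5,s6,s11} and {s2,s4}.
Refine {s0,s1,s3,s5,s6,s11} on symbol L: members go to different blocks, giving {s0,s3,s6} and {s1,s5,s11}.
Refine {s0,s3,s6} on symbol L: members go to different blocks, giving {s0,s3} and {s6}.
Split {s9,s10,s12,s13} by δ(·,L) → {s9,s10,s12} and {s13}.
Refine {s2,s4} on symbol L: members go to different blocks, giving {s2} and {s4}.
Split {s1,s5,s11} by δ(·,R) → {s5,s11} and {s1}.
Stable partition: {s0,s3} | {s9,s10,s12} | {s2} | {s5,s11} | {s6} | {s13} | {s4} | {s1} — 8 equivalence classes.
State s3 belongs to the block {s0,s3}, which has 2 states.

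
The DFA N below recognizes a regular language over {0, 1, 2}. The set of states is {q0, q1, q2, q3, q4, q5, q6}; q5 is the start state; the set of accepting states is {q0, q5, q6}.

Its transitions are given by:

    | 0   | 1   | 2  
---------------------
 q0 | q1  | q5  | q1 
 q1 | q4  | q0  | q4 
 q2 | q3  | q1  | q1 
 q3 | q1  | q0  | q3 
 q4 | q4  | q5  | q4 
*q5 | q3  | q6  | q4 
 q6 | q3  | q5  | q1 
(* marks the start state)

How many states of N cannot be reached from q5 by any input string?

BFS from q5 reaches {q0, q1, q3, q4, q5, q6}; the 1 state(s) q2 are never visited.

1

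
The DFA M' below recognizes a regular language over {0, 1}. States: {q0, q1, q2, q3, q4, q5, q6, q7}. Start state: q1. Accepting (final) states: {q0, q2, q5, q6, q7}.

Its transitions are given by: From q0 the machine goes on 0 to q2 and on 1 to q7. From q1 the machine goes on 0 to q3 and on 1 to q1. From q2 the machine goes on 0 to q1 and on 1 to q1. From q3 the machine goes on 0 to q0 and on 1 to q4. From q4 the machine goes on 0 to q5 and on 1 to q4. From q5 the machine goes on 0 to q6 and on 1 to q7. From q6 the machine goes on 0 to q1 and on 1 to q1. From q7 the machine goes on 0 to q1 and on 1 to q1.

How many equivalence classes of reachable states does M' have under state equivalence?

4

All states are reachable from the start state.
Initial partition by acceptance: {q0,q2,q5,q6,q7} | {q1,q3,q4}.
Refine {q0,q2,q5,q6,q7} on symbol 0: members go to different blocks, giving {q2,q6,q7} and {q0,q5}.
Refine {q1,q3,q4} on symbol 0: members go to different blocks, giving {q3,q4} and {q1}.
Stable partition: {q2,q6,q7} | {q3,q4} | {q0,q5} | {q1} — 4 equivalence classes.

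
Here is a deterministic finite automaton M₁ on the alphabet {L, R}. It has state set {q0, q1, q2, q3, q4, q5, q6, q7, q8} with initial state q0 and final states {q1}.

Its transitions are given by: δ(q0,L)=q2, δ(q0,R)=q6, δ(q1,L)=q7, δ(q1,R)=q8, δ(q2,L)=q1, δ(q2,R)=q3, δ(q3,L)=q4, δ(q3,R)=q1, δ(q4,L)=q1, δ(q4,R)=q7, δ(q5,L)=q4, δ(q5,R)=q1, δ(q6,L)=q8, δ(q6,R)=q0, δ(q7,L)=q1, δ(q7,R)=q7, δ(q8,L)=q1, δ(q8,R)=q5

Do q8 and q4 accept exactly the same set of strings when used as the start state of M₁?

Every state is reachable, so we keep all 9.
Start with accepting vs non-accepting: {q1} | {q0,q2,q3,q4,q5,q6,q7,q8}.
Refine {q0,q2,q3,q4,q5,q6,q7,q8} on symbol L: members go to different blocks, giving {q0,q3,q5,q6} and {q2,q4,q7,q8}.
Split {q0,q3,q5,q6} by δ(·,R) → {q0,q6} and {q3,q5}.
Split {q2,q4,q7,q8} by δ(·,R) → {q2,q8} and {q4,q7}.
Stable partition: {q1} | {q0,q6} | {q2,q8} | {q3,q5} | {q4,q7} — 5 equivalence classes.
q8 and q4 end up in different blocks, so they are distinguishable. For instance, the string 'RL' is accepted from only q4.

No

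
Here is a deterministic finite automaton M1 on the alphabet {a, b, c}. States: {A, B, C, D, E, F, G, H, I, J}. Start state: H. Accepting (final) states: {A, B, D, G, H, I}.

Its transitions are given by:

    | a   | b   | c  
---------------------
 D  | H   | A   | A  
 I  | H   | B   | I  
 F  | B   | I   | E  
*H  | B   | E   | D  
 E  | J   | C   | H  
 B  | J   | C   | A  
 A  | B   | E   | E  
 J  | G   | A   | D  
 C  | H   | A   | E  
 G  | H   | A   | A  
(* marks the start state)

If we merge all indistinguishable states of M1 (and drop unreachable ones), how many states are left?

7

States {F,I} cannot be reached from the start state, so discard them.
Initial partition by acceptance: {A,B,D,G,H} | {C,E,J}.
On input a, block {A,B,D,G,H} splits into {A,D,G,H} and {B}.
On input a, block {A,D,G,H} splits into {A,H} and {D,G}.
On input c, block {A,H} splits into {A} and {H}.
Split {C,E,J} by δ(·,a) → {C} and {E} and {J}.
The partition is now stable with 7 blocks: {A} | {C} | {B} | {D,G} | {H} | {E} | {J}.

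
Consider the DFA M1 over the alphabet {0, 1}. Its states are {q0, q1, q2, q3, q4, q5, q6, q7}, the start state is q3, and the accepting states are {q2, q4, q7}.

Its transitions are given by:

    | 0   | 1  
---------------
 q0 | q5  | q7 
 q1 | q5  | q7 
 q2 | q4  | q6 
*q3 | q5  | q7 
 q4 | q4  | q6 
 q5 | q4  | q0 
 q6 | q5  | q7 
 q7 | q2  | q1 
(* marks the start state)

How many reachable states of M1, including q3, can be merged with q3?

4

P0 = {q2,q4,q7} | {q0,q1,q3,q5,q6}.
Refine {q0,q1,q3,q5,q6} on symbol 0: members go to different blocks, giving {q0,q1,q3,q6} and {q5}.
No further refinement is possible. Final partition (3 blocks): {q2,q4,q7} | {q0,q1,q3,q6} | {q5}.
State q3 belongs to the block {q0,q1,q3,q6}, which has 4 states.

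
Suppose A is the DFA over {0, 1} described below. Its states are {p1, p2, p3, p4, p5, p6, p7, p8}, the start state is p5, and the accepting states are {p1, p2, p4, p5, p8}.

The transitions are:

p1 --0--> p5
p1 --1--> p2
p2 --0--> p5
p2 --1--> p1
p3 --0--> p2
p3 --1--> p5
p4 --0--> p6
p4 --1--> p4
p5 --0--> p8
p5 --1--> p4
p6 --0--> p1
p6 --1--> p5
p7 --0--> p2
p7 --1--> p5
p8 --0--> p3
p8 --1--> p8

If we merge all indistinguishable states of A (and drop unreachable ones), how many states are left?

Reachable states from the start: {p1,p2,p3,p4,p5,p6,p8}. Unreachable: {p7} — drop them.
P0 = {p1,p2,p4,p5,p8} | {p3,p6}.
Split {p1,p2,p4,p5,p8} by δ(·,0) → {p1,p2,p5} and {p4,p8}.
Split {p1,p2,p5} by δ(·,0) → {p1,p2} and {p5}.
Stable partition: {p1,p2} | {p3,p6} | {p4,p8} | {p5} — 4 equivalence classes.

4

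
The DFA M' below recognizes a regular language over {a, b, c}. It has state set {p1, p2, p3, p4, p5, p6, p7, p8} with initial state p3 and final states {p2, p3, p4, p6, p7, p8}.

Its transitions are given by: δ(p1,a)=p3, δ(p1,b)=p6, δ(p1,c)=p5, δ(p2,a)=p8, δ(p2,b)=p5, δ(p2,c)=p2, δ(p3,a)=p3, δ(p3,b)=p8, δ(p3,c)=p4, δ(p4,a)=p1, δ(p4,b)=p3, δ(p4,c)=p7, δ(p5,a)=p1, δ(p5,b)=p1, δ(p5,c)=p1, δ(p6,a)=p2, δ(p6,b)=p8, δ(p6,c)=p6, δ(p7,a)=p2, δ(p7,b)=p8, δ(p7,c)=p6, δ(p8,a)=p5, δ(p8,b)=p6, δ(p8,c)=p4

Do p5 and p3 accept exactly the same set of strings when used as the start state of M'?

No

All states are reachable from the start state.
P0 = {p2,p3,p4,p6,p7,p8} | {p1,p5}.
On input a, block {p2,p3,p4,p6,p7,p8} splits into {p2,p3,p6,p7} and {p4,p8}.
Refine {p2,p3,p6,p7} on symbol a: members go to different blocks, giving {p3,p6,p7} and {p2}.
Refine {p3,p6,p7} on symbol a: members go to different blocks, giving {p6,p7} and {p3}.
Refine {p1,p5} on symbol a: members go to different blocks, giving {p1} and {p5}.
Refine {p4,p8} on symbol a: members go to different blocks, giving {p4} and {p8}.
No further refinement is possible. Final partition (7 blocks): {p6,p7} | {p1} | {p4} | {p2} | {p3} | {p5} | {p8}.
p5 and p3 end up in different blocks, so they are distinguishable. For instance, the string 'ε' is accepted from only p3.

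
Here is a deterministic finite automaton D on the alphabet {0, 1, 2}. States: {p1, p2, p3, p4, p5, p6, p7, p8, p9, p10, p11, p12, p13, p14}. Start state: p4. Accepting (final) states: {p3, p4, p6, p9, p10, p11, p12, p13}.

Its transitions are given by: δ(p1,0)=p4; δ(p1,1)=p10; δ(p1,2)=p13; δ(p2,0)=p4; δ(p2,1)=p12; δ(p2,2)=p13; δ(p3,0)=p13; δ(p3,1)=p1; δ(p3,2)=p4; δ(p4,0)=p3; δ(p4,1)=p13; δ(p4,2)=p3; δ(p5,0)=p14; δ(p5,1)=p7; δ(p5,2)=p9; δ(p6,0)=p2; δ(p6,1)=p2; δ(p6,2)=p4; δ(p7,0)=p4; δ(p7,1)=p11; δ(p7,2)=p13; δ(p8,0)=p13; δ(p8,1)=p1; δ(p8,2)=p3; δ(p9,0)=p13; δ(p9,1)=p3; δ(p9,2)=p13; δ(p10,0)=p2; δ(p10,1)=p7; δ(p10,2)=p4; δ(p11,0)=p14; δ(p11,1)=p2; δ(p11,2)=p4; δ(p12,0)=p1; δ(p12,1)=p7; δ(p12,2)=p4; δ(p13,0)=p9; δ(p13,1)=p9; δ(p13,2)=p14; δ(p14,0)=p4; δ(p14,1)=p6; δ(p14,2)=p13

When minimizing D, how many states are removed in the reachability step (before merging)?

2

Starting at p4 and following transitions, the reachable set is {p1, p2, p3, p4, p6, p7, p9, p10, p11, p12, p13, p14}. That leaves p5, p8 unreachable — 2 in total.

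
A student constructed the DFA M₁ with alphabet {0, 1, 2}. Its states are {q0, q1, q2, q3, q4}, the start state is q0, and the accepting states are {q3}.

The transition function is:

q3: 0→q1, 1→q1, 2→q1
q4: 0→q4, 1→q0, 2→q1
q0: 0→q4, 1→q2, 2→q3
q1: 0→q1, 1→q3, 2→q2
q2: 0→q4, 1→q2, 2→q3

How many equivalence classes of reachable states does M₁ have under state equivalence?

All states are reachable from the start state.
Initial partition by acceptance: {q3} | {q0,q1,q2,q4}.
Split {q0,q1,q2,q4} by δ(·,1) → {q0,q2,q4} and {q1}.
Refine {q0,q2,q4} on symbol 2: members go to different blocks, giving {q0,q2} and {q4}.
No further refinement is possible. Final partition (4 blocks): {q3} | {q0,q2} | {q1} | {q4}.

4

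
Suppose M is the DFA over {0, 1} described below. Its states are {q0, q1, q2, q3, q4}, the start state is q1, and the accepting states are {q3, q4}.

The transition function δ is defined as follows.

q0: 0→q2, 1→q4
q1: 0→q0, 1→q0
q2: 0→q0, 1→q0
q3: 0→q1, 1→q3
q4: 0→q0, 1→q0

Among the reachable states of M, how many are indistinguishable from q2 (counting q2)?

2

First remove the unreachable states {q3}; 4 states remain.
Start with accepting vs non-accepting: {q4} | {q0,q1,q2}.
On input 1, block {q0,q1,q2} splits into {q1,q2} and {q0}.
The partition is now stable with 3 blocks: {q4} | {q1,q2} | {q0}.
State q2 belongs to the block {q1,q2}, which has 2 states.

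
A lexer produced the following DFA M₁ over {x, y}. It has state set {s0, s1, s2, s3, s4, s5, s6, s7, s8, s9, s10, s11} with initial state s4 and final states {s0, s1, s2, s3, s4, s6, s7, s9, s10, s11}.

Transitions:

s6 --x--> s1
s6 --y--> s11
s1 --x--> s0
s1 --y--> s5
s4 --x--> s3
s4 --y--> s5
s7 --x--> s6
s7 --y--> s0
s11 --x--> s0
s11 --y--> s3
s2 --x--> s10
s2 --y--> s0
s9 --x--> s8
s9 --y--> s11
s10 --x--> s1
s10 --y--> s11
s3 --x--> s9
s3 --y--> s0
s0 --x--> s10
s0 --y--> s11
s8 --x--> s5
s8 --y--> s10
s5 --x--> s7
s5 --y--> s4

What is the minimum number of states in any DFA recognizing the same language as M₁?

10

States {s2} cannot be reached from the start state, so discard them.
Start with accepting vs non-accepting: {s0,s1,s3,s4,s6,s7,s9,s10,s11} | {s5,s8}.
On input x, block {s0,s1,s3,s4,s6,s7,s9,s10,s11} splits into {s0,s1,s3,s4,s6,s7,s10,s11} and {s9}.
On input x, block {s0,s1,s3,s4,s6,s7,s10,s11} splits into {s0,s1,s4,s6,s7,s10,s11} and {s3}.
Split {s0,s1,s4,s6,s7,s10,s11} by δ(·,x) → {s0,s1,s6,s7,s10,s11} and {s4}.
Split {s0,s1,s6,s7,s10,s11} by δ(·,y) → {s0,s6,s7,s10} and {s1} and {s11}.
Refine {s0,s6,s7,s10} on symbol x: members go to different blocks, giving {s0,s7} and {s6,s10}.
Refine {s0,s7} on symbol y: members go to different blocks, giving {s0} and {s7}.
Refine {s5,s8} on symbol x: members go to different blocks, giving {s5} and {s8}.
Stable partition: {s0} | {s5} | {s9} | {s3} | {s4} | {s1} | {s11} | {s6,s10} | {s7} | {s8} — 10 equivalence classes.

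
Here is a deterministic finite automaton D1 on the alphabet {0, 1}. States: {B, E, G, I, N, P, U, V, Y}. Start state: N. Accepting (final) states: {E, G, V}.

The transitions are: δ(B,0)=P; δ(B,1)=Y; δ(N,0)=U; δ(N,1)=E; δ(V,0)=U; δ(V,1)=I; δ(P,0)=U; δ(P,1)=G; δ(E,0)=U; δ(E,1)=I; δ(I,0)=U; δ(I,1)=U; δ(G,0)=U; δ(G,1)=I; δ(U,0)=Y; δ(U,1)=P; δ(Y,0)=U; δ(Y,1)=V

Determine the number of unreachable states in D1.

Starting at N and following transitions, the reachable set is {E, G, I, N, P, U, V, Y}. That leaves B unreachable — 1 in total.

1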